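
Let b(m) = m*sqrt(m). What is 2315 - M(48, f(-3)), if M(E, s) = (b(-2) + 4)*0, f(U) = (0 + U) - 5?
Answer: 2315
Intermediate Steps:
b(m) = m**(3/2)
f(U) = -5 + U (f(U) = U - 5 = -5 + U)
M(E, s) = 0 (M(E, s) = ((-2)**(3/2) + 4)*0 = (-2*I*sqrt(2) + 4)*0 = (4 - 2*I*sqrt(2))*0 = 0)
2315 - M(48, f(-3)) = 2315 - 1*0 = 2315 + 0 = 2315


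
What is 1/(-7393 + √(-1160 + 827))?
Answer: -7393/54656782 - 3*I*√37/54656782 ≈ -0.00013526 - 3.3387e-7*I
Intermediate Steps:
1/(-7393 + √(-1160 + 827)) = 1/(-7393 + √(-333)) = 1/(-7393 + 3*I*√37)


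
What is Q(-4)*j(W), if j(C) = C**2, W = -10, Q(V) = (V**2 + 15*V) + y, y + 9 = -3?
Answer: -5600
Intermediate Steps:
y = -12 (y = -9 - 3 = -12)
Q(V) = -12 + V**2 + 15*V (Q(V) = (V**2 + 15*V) - 12 = -12 + V**2 + 15*V)
Q(-4)*j(W) = (-12 + (-4)**2 + 15*(-4))*(-10)**2 = (-12 + 16 - 60)*100 = -56*100 = -5600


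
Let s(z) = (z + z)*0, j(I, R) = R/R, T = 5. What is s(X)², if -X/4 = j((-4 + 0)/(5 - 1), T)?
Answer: 0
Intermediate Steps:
j(I, R) = 1
X = -4 (X = -4*1 = -4)
s(z) = 0 (s(z) = (2*z)*0 = 0)
s(X)² = 0² = 0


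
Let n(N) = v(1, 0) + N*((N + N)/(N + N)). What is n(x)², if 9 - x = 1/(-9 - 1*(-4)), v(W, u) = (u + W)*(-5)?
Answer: 441/25 ≈ 17.640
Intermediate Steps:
v(W, u) = -5*W - 5*u (v(W, u) = (W + u)*(-5) = -5*W - 5*u)
x = 46/5 (x = 9 - 1/(-9 - 1*(-4)) = 9 - 1/(-9 + 4) = 9 - 1/(-5) = 9 - 1*(-⅕) = 9 + ⅕ = 46/5 ≈ 9.2000)
n(N) = -5 + N (n(N) = (-5*1 - 5*0) + N*((N + N)/(N + N)) = (-5 + 0) + N*((2*N)/((2*N))) = -5 + N*((2*N)*(1/(2*N))) = -5 + N*1 = -5 + N)
n(x)² = (-5 + 46/5)² = (21/5)² = 441/25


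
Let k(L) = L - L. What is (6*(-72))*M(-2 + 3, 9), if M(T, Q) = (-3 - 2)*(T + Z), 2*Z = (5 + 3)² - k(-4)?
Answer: 71280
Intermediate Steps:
k(L) = 0
Z = 32 (Z = ((5 + 3)² - 1*0)/2 = (8² + 0)/2 = (64 + 0)/2 = (½)*64 = 32)
M(T, Q) = -160 - 5*T (M(T, Q) = (-3 - 2)*(T + 32) = -5*(32 + T) = -160 - 5*T)
(6*(-72))*M(-2 + 3, 9) = (6*(-72))*(-160 - 5*(-2 + 3)) = -432*(-160 - 5*1) = -432*(-160 - 5) = -432*(-165) = 71280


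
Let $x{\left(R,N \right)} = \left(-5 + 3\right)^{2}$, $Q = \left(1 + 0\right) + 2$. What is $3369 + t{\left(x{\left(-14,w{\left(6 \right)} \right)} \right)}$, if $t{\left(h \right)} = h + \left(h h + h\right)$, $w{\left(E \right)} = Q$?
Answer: $3393$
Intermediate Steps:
$Q = 3$ ($Q = 1 + 2 = 3$)
$w{\left(E \right)} = 3$
$x{\left(R,N \right)} = 4$ ($x{\left(R,N \right)} = \left(-2\right)^{2} = 4$)
$t{\left(h \right)} = h^{2} + 2 h$ ($t{\left(h \right)} = h + \left(h^{2} + h\right) = h + \left(h + h^{2}\right) = h^{2} + 2 h$)
$3369 + t{\left(x{\left(-14,w{\left(6 \right)} \right)} \right)} = 3369 + 4 \left(2 + 4\right) = 3369 + 4 \cdot 6 = 3369 + 24 = 3393$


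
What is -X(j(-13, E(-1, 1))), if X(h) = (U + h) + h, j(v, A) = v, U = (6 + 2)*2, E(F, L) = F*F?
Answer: 10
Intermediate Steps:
E(F, L) = F**2
U = 16 (U = 8*2 = 16)
X(h) = 16 + 2*h (X(h) = (16 + h) + h = 16 + 2*h)
-X(j(-13, E(-1, 1))) = -(16 + 2*(-13)) = -(16 - 26) = -1*(-10) = 10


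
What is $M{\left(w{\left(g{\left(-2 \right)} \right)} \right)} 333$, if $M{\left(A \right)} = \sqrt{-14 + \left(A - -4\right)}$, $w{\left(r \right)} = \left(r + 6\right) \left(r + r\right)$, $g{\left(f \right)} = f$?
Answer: $333 i \sqrt{26} \approx 1698.0 i$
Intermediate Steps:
$w{\left(r \right)} = 2 r \left(6 + r\right)$ ($w{\left(r \right)} = \left(6 + r\right) 2 r = 2 r \left(6 + r\right)$)
$M{\left(A \right)} = \sqrt{-10 + A}$ ($M{\left(A \right)} = \sqrt{-14 + \left(A + 4\right)} = \sqrt{-14 + \left(4 + A\right)} = \sqrt{-10 + A}$)
$M{\left(w{\left(g{\left(-2 \right)} \right)} \right)} 333 = \sqrt{-10 + 2 \left(-2\right) \left(6 - 2\right)} 333 = \sqrt{-10 + 2 \left(-2\right) 4} \cdot 333 = \sqrt{-10 - 16} \cdot 333 = \sqrt{-26} \cdot 333 = i \sqrt{26} \cdot 333 = 333 i \sqrt{26}$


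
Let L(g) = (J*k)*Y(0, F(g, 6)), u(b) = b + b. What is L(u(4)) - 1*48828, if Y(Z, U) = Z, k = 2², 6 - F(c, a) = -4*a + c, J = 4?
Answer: -48828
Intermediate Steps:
F(c, a) = 6 - c + 4*a (F(c, a) = 6 - (-4*a + c) = 6 - (c - 4*a) = 6 + (-c + 4*a) = 6 - c + 4*a)
k = 4
u(b) = 2*b
L(g) = 0 (L(g) = (4*4)*0 = 16*0 = 0)
L(u(4)) - 1*48828 = 0 - 1*48828 = 0 - 48828 = -48828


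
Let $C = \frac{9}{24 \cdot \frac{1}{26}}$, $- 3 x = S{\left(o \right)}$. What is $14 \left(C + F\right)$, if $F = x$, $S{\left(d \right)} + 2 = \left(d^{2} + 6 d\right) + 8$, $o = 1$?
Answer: $\frac{455}{6} \approx 75.833$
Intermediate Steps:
$S{\left(d \right)} = 6 + d^{2} + 6 d$ ($S{\left(d \right)} = -2 + \left(\left(d^{2} + 6 d\right) + 8\right) = -2 + \left(8 + d^{2} + 6 d\right) = 6 + d^{2} + 6 d$)
$x = - \frac{13}{3}$ ($x = - \frac{6 + 1^{2} + 6 \cdot 1}{3} = - \frac{6 + 1 + 6}{3} = \left(- \frac{1}{3}\right) 13 = - \frac{13}{3} \approx -4.3333$)
$C = \frac{39}{4}$ ($C = \frac{9}{24 \cdot \frac{1}{26}} = \frac{9}{\frac{12}{13}} = 9 \cdot \frac{13}{12} = \frac{39}{4} \approx 9.75$)
$F = - \frac{13}{3} \approx -4.3333$
$14 \left(C + F\right) = 14 \left(\frac{39}{4} - \frac{13}{3}\right) = 14 \cdot \frac{65}{12} = \frac{455}{6}$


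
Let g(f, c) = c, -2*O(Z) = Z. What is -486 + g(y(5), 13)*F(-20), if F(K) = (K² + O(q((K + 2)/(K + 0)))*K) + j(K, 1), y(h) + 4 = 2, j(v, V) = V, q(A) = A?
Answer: 4844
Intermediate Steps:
O(Z) = -Z/2
y(h) = -2 (y(h) = -4 + 2 = -2)
F(K) = K² - K/2 (F(K) = (K² + (-(K + 2)/(2*(K + 0)))*K) + 1 = (K² + (-(2 + K)/(2*K))*K) + 1 = (K² + (-1 - K/2)) + 1 = (-1 + K² - K/2) + 1 = K² - K/2)
-486 + g(y(5), 13)*F(-20) = -486 + 13*(-20*(-½ - 20)) = -486 + 13*(-20*(-41/2)) = -486 + 13*410 = -486 + 5330 = 4844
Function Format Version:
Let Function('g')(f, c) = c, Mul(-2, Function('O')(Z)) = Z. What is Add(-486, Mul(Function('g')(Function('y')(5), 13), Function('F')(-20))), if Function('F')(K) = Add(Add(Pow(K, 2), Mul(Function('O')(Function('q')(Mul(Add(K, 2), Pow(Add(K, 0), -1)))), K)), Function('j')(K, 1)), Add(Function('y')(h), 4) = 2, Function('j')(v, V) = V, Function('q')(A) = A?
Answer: 4844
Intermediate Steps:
Function('O')(Z) = Mul(Rational(-1, 2), Z)
Function('y')(h) = -2 (Function('y')(h) = Add(-4, 2) = -2)
Function('F')(K) = Add(Pow(K, 2), Mul(Rational(-1, 2), K)) (Function('F')(K) = Add(Add(Pow(K, 2), Mul(Mul(Rational(-1, 2), Mul(Add(K, 2), Pow(Add(K, 0), -1))), K)), 1) = Add(Add(Pow(K, 2), Mul(Mul(Rational(-1, 2), Mul(Add(2, K), Pow(K, -1))), K)), 1) = Add(Add(Pow(K, 2), Mul(Mul(Rational(-1, 2), Mul(Pow(K, -1), Add(2, K))), K)), 1) = Add(Add(Pow(K, 2), Mul(Mul(Rational(-1, 2), Pow(K, -1), Add(2, K)), K)), 1) = Add(Add(Pow(K, 2), Add(-1, Mul(Rational(-1, 2), K))), 1) = Add(Add(-1, Pow(K, 2), Mul(Rational(-1, 2), K)), 1) = Add(Pow(K, 2), Mul(Rational(-1, 2), K)))
Add(-486, Mul(Function('g')(Function('y')(5), 13), Function('F')(-20))) = Add(-486, Mul(13, Mul(-20, Add(Rational(-1, 2), -20)))) = Add(-486, Mul(13, Mul(-20, Rational(-41, 2)))) = Add(-486, Mul(13, 410)) = Add(-486, 5330) = 4844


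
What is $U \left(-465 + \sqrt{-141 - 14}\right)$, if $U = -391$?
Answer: $181815 - 391 i \sqrt{155} \approx 1.8182 \cdot 10^{5} - 4867.9 i$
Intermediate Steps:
$U \left(-465 + \sqrt{-141 - 14}\right) = - 391 \left(-465 + \sqrt{-141 - 14}\right) = - 391 \left(-465 + \sqrt{-155}\right) = - 391 \left(-465 + i \sqrt{155}\right) = 181815 - 391 i \sqrt{155}$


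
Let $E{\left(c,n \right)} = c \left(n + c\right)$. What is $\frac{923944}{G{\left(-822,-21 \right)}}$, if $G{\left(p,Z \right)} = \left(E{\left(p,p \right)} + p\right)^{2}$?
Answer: $\frac{230986}{455993624529} \approx 5.0655 \cdot 10^{-7}$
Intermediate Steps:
$E{\left(c,n \right)} = c \left(c + n\right)$
$G{\left(p,Z \right)} = \left(p + 2 p^{2}\right)^{2}$ ($G{\left(p,Z \right)} = \left(p \left(p + p\right) + p\right)^{2} = \left(p 2 p + p\right)^{2} = \left(2 p^{2} + p\right)^{2} = \left(p + 2 p^{2}\right)^{2}$)
$\frac{923944}{G{\left(-822,-21 \right)}} = \frac{923944}{\left(-822\right)^{2} \left(1 + 2 \left(-822\right)\right)^{2}} = \frac{923944}{675684 \left(1 - 1644\right)^{2}} = \frac{923944}{675684 \left(-1643\right)^{2}} = \frac{923944}{675684 \cdot 2699449} = \frac{923944}{1823974498116} = 923944 \cdot \frac{1}{1823974498116} = \frac{230986}{455993624529}$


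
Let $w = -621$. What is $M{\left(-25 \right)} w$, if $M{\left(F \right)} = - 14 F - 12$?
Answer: $-209898$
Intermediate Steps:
$M{\left(F \right)} = -12 - 14 F$
$M{\left(-25 \right)} w = \left(-12 - -350\right) \left(-621\right) = \left(-12 + 350\right) \left(-621\right) = 338 \left(-621\right) = -209898$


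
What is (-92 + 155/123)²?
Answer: 124567921/15129 ≈ 8233.7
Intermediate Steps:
(-92 + 155/123)² = (-11161/123)² = 124567921/15129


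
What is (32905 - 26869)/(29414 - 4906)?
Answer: 1509/6127 ≈ 0.24629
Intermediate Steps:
(32905 - 26869)/(29414 - 4906) = 6036/24508 = 6036*(1/24508) = 1509/6127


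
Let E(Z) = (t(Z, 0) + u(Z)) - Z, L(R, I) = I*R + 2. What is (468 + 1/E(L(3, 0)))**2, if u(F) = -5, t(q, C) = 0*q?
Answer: 10725625/49 ≈ 2.1889e+5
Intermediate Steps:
t(q, C) = 0
L(R, I) = 2 + I*R
E(Z) = -5 - Z (E(Z) = (0 - 5) - Z = -5 - Z)
(468 + 1/E(L(3, 0)))**2 = (468 + 1/(-5 - (2 + 0*3)))**2 = (468 + 1/(-5 - (2 + 0)))**2 = (468 + 1/(-5 - 1*2))**2 = (468 + 1/(-5 - 2))**2 = (468 + 1/(-7))**2 = (468 - 1/7)**2 = (3275/7)**2 = 10725625/49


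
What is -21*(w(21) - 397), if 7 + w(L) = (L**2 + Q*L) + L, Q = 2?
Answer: -2100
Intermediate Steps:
w(L) = -7 + L**2 + 3*L (w(L) = -7 + ((L**2 + 2*L) + L) = -7 + (L**2 + 3*L) = -7 + L**2 + 3*L)
-21*(w(21) - 397) = -21*((-7 + 21**2 + 3*21) - 397) = -21*((-7 + 441 + 63) - 397) = -21*(497 - 397) = -21*100 = -2100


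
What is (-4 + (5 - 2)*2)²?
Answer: 4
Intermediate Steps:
(-4 + (5 - 2)*2)² = (-4 + 3*2)² = (-4 + 6)² = 2² = 4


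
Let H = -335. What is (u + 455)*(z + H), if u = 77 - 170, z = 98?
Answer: -85794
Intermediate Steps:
u = -93
(u + 455)*(z + H) = (-93 + 455)*(98 - 335) = 362*(-237) = -85794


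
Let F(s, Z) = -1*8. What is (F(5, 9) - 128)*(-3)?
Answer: 408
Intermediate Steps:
F(s, Z) = -8
(F(5, 9) - 128)*(-3) = (-8 - 128)*(-3) = -136*(-3) = 408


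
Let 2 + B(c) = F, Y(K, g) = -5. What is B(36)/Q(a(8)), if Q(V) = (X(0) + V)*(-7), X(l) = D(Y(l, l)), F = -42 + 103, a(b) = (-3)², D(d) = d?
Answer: -59/28 ≈ -2.1071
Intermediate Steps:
a(b) = 9
F = 61
B(c) = 59 (B(c) = -2 + 61 = 59)
X(l) = -5
Q(V) = 35 - 7*V (Q(V) = (-5 + V)*(-7) = 35 - 7*V)
B(36)/Q(a(8)) = 59/(35 - 7*9) = 59/(35 - 63) = 59/(-28) = 59*(-1/28) = -59/28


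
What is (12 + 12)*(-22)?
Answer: -528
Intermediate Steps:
(12 + 12)*(-22) = 24*(-22) = -528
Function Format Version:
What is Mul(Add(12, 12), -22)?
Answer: -528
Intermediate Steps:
Mul(Add(12, 12), -22) = Mul(24, -22) = -528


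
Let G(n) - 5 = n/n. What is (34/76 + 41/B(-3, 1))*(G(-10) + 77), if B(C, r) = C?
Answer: -125081/114 ≈ -1097.2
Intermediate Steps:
G(n) = 6 (G(n) = 5 + n/n = 5 + 1 = 6)
(34/76 + 41/B(-3, 1))*(G(-10) + 77) = (34/76 + 41/(-3))*(6 + 77) = (34*(1/76) + 41*(-⅓))*83 = (17/38 - 41/3)*83 = -1507/114*83 = -125081/114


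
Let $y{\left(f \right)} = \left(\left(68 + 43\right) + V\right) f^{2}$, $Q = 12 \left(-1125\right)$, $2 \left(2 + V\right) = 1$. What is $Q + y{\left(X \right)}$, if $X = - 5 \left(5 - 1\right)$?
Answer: $30300$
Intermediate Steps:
$V = - \frac{3}{2}$ ($V = -2 + \frac{1}{2} \cdot 1 = -2 + \frac{1}{2} = - \frac{3}{2} \approx -1.5$)
$X = -20$ ($X = \left(-5\right) 4 = -20$)
$Q = -13500$
$y{\left(f \right)} = \frac{219 f^{2}}{2}$ ($y{\left(f \right)} = \left(\left(68 + 43\right) - \frac{3}{2}\right) f^{2} = \left(111 - \frac{3}{2}\right) f^{2} = \frac{219 f^{2}}{2}$)
$Q + y{\left(X \right)} = -13500 + \frac{219 \left(-20\right)^{2}}{2} = -13500 + \frac{219}{2} \cdot 400 = -13500 + 43800 = 30300$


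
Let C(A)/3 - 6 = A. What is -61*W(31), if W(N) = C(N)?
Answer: -6771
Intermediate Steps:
C(A) = 18 + 3*A
W(N) = 18 + 3*N
-61*W(31) = -61*(18 + 3*31) = -61*(18 + 93) = -61*111 = -6771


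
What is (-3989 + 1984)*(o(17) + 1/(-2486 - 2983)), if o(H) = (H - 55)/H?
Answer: 416717195/92973 ≈ 4482.1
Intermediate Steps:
o(H) = (-55 + H)/H
(-3989 + 1984)*(o(17) + 1/(-2486 - 2983)) = (-3989 + 1984)*((-55 + 17)/17 + 1/(-2486 - 2983)) = -2005*((1/17)*(-38) + 1/(-5469)) = -2005*(-38/17 - 1/5469) = -2005*(-207839/92973) = 416717195/92973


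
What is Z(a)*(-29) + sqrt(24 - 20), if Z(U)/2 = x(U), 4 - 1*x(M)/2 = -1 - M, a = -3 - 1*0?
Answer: -230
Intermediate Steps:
a = -3 (a = -3 + 0 = -3)
x(M) = 10 + 2*M (x(M) = 8 - 2*(-1 - M) = 8 + (2 + 2*M) = 10 + 2*M)
Z(U) = 20 + 4*U (Z(U) = 2*(10 + 2*U) = 20 + 4*U)
Z(a)*(-29) + sqrt(24 - 20) = (20 + 4*(-3))*(-29) + sqrt(24 - 20) = (20 - 12)*(-29) + sqrt(4) = 8*(-29) + 2 = -232 + 2 = -230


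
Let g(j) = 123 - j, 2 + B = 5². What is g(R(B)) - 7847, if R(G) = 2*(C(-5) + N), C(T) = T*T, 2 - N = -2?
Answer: -7782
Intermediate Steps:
N = 4 (N = 2 - 1*(-2) = 2 + 2 = 4)
C(T) = T²
B = 23 (B = -2 + 5² = -2 + 25 = 23)
R(G) = 58 (R(G) = 2*((-5)² + 4) = 2*(25 + 4) = 2*29 = 58)
g(R(B)) - 7847 = (123 - 1*58) - 7847 = (123 - 58) - 7847 = 65 - 7847 = -7782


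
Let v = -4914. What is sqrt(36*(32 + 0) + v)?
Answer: 3*I*sqrt(418) ≈ 61.335*I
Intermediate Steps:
sqrt(36*(32 + 0) + v) = sqrt(36*(32 + 0) - 4914) = sqrt(36*32 - 4914) = sqrt(1152 - 4914) = sqrt(-3762) = 3*I*sqrt(418)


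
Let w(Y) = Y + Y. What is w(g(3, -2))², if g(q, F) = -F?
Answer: 16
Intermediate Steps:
w(Y) = 2*Y
w(g(3, -2))² = (2*(-1*(-2)))² = (2*2)² = 4² = 16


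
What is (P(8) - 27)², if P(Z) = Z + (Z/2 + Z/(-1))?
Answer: 529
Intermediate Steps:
P(Z) = Z/2 (P(Z) = Z + (Z*(½) + Z*(-1)) = Z + (Z/2 - Z) = Z - Z/2 = Z/2)
(P(8) - 27)² = ((½)*8 - 27)² = (4 - 27)² = (-23)² = 529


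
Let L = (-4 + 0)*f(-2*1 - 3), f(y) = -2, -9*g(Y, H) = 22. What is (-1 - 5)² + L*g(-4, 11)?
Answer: 148/9 ≈ 16.444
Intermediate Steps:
g(Y, H) = -22/9 (g(Y, H) = -⅑*22 = -22/9)
L = 8 (L = (-4 + 0)*(-2) = -4*(-2) = 8)
(-1 - 5)² + L*g(-4, 11) = (-1 - 5)² + 8*(-22/9) = (-6)² - 176/9 = 36 - 176/9 = 148/9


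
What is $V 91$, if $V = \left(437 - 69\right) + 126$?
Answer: $44954$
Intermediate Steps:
$V = 494$ ($V = 368 + 126 = 494$)
$V 91 = 494 \cdot 91 = 44954$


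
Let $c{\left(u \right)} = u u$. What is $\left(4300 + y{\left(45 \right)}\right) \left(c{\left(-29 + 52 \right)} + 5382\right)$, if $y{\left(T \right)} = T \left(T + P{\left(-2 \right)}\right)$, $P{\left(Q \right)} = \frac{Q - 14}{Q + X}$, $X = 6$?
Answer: $36323095$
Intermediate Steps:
$c{\left(u \right)} = u^{2}$
$P{\left(Q \right)} = \frac{-14 + Q}{6 + Q}$ ($P{\left(Q \right)} = \frac{Q - 14}{Q + 6} = \frac{-14 + Q}{6 + Q}$)
$y{\left(T \right)} = T \left(-4 + T\right)$ ($y{\left(T \right)} = T \left(T + \frac{-14 - 2}{6 - 2}\right) = T \left(T + \frac{1}{4} \left(-16\right)\right) = T \left(T - 4\right) = T \left(-4 + T\right)$)
$\left(4300 + y{\left(45 \right)}\right) \left(c{\left(-29 + 52 \right)} + 5382\right) = \left(4300 + 45 \left(-4 + 45\right)\right) \left(\left(-29 + 52\right)^{2} + 5382\right) = \left(4300 + 45 \cdot 41\right) \left(23^{2} + 5382\right) = \left(4300 + 1845\right) \left(529 + 5382\right) = 6145 \cdot 5911 = 36323095$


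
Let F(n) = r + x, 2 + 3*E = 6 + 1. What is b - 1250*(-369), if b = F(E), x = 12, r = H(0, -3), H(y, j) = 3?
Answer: 461265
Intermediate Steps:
E = 5/3 (E = -⅔ + (6 + 1)/3 = -⅔ + (⅓)*7 = -⅔ + 7/3 = 5/3 ≈ 1.6667)
r = 3
F(n) = 15 (F(n) = 3 + 12 = 15)
b = 15
b - 1250*(-369) = 15 - 1250*(-369) = 15 + 461250 = 461265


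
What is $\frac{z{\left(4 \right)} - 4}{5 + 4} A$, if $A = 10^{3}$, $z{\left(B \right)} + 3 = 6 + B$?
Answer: $\frac{1000}{3} \approx 333.33$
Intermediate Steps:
$z{\left(B \right)} = 3 + B$ ($z{\left(B \right)} = -3 + \left(6 + B\right) = 3 + B$)
$A = 1000$
$\frac{z{\left(4 \right)} - 4}{5 + 4} A = \frac{\left(3 + 4\right) - 4}{5 + 4} \cdot 1000 = \frac{7 - 4}{9} \cdot 1000 = 3 \cdot \frac{1}{9} \cdot 1000 = \frac{1}{3} \cdot 1000 = \frac{1000}{3}$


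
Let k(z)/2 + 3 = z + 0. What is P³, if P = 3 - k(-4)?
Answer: 4913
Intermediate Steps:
k(z) = -6 + 2*z (k(z) = -6 + 2*(z + 0) = -6 + 2*z)
P = 17 (P = 3 - (-6 + 2*(-4)) = 3 - (-6 - 8) = 3 - 1*(-14) = 3 + 14 = 17)
P³ = 17³ = 4913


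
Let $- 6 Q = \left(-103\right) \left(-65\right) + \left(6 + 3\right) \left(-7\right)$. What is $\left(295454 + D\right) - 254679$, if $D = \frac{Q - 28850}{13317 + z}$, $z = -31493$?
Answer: $\frac{1111734533}{27264} \approx 40777.0$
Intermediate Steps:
$Q = - \frac{3316}{3}$ ($Q = - \frac{\left(-103\right) \left(-65\right) + \left(6 + 3\right) \left(-7\right)}{6} = - \frac{6695 + 9 \left(-7\right)}{6} = - \frac{6695 - 63}{6} = \left(- \frac{1}{6}\right) 6632 = - \frac{3316}{3} \approx -1105.3$)
$D = \frac{44933}{27264}$ ($D = \frac{- \frac{3316}{3} - 28850}{13317 - 31493} = - \frac{89866}{3 \left(-18176\right)} = \left(- \frac{89866}{3}\right) \left(- \frac{1}{18176}\right) = \frac{44933}{27264} \approx 1.6481$)
$\left(295454 + D\right) - 254679 = \left(295454 + \frac{44933}{27264}\right) - 254679 = \frac{8055302789}{27264} - 254679 = \frac{1111734533}{27264}$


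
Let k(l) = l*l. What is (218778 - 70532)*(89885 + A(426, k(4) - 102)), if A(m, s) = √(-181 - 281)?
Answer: 13325091710 + 148246*I*√462 ≈ 1.3325e+10 + 3.1864e+6*I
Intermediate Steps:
k(l) = l²
A(m, s) = I*√462 (A(m, s) = √(-462) = I*√462)
(218778 - 70532)*(89885 + A(426, k(4) - 102)) = (218778 - 70532)*(89885 + I*√462) = 148246*(89885 + I*√462) = 13325091710 + 148246*I*√462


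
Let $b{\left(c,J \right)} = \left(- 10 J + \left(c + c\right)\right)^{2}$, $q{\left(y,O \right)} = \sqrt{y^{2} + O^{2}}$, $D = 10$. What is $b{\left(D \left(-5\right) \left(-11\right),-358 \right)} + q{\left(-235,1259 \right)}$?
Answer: $21902400 + \sqrt{1640306} \approx 2.1904 \cdot 10^{7}$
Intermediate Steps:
$q{\left(y,O \right)} = \sqrt{O^{2} + y^{2}}$
$b{\left(c,J \right)} = \left(- 10 J + 2 c\right)^{2}$
$b{\left(D \left(-5\right) \left(-11\right),-358 \right)} + q{\left(-235,1259 \right)} = 4 \left(- 10 \left(-5\right) \left(-11\right) + 5 \left(-358\right)\right)^{2} + \sqrt{1259^{2} + \left(-235\right)^{2}} = 4 \left(- \left(-50\right) \left(-11\right) - 1790\right)^{2} + \sqrt{1585081 + 55225} = 4 \left(\left(-1\right) 550 - 1790\right)^{2} + \sqrt{1640306} = 4 \left(-550 - 1790\right)^{2} + \sqrt{1640306} = 4 \left(-2340\right)^{2} + \sqrt{1640306} = 4 \cdot 5475600 + \sqrt{1640306} = 21902400 + \sqrt{1640306}$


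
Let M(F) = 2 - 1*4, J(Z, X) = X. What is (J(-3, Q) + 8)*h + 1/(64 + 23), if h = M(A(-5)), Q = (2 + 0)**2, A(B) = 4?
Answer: -2087/87 ≈ -23.988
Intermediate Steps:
Q = 4 (Q = 2**2 = 4)
M(F) = -2 (M(F) = 2 - 4 = -2)
h = -2
(J(-3, Q) + 8)*h + 1/(64 + 23) = (4 + 8)*(-2) + 1/(64 + 23) = 12*(-2) + 1/87 = -24 + 1/87 = -2087/87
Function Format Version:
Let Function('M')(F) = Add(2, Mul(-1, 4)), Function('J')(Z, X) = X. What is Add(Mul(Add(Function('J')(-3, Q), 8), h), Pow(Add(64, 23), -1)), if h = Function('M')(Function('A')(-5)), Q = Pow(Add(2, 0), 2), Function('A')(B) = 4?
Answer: Rational(-2087, 87) ≈ -23.988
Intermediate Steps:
Q = 4 (Q = Pow(2, 2) = 4)
Function('M')(F) = -2 (Function('M')(F) = Add(2, -4) = -2)
h = -2
Add(Mul(Add(Function('J')(-3, Q), 8), h), Pow(Add(64, 23), -1)) = Add(Mul(Add(4, 8), -2), Pow(Add(64, 23), -1)) = Add(Mul(12, -2), Pow(87, -1)) = Add(-24, Rational(1, 87)) = Rational(-2087, 87)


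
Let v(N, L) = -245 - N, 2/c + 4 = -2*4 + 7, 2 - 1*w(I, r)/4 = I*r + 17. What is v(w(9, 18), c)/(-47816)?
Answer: -463/47816 ≈ -0.0096830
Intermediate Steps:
w(I, r) = -60 - 4*I*r (w(I, r) = 8 - 4*(I*r + 17) = 8 - 4*(17 + I*r) = 8 + (-68 - 4*I*r) = -60 - 4*I*r)
c = -⅖ (c = 2/(-4 + (-2*4 + 7)) = 2/(-4 + (-8 + 7)) = 2/(-4 - 1) = 2/(-5) = 2*(-⅕) = -⅖ ≈ -0.40000)
v(w(9, 18), c)/(-47816) = (-245 - (-60 - 4*9*18))/(-47816) = (-245 - (-60 - 648))*(-1/47816) = (-245 - 1*(-708))*(-1/47816) = (-245 + 708)*(-1/47816) = 463*(-1/47816) = -463/47816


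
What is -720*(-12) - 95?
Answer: 8545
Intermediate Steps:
-720*(-12) - 95 = -60*(-144) - 95 = 8640 - 95 = 8545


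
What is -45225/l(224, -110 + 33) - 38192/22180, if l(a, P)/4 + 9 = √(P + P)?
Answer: 449595701/1042460 + 9045*I*√154/188 ≈ 431.28 + 597.05*I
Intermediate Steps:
l(a, P) = -36 + 4*√2*√P (l(a, P) = -36 + 4*√(P + P) = -36 + 4*√(2*P) = -36 + 4*(√2*√P) = -36 + 4*√2*√P)
-45225/l(224, -110 + 33) - 38192/22180 = -45225/(-36 + 4*√2*√(-110 + 33)) - 38192/22180 = -45225/(-36 + 4*√2*√(-77)) - 38192*1/22180 = -45225/(-36 + 4*√2*(I*√77)) - 9548/5545 = -45225/(-36 + 4*I*√154) - 9548/5545 = -9548/5545 - 45225/(-36 + 4*I*√154)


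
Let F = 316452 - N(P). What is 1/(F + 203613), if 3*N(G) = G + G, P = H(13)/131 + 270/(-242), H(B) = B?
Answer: 47553/24730683169 ≈ 1.9228e-6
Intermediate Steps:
P = -16112/15851 (P = 13/131 + 270/(-242) = 13*(1/131) + 270*(-1/242) = 13/131 - 135/121 = -16112/15851 ≈ -1.0165)
N(G) = 2*G/3 (N(G) = (G + G)/3 = (2*G)/3 = 2*G/3)
F = 15048274180/47553 (F = 316452 - 2*(-16112)/(3*15851) = 316452 - 1*(-32224/47553) = 316452 + 32224/47553 = 15048274180/47553 ≈ 3.1645e+5)
1/(F + 203613) = 1/(15048274180/47553 + 203613) = 1/(24730683169/47553) = 47553/24730683169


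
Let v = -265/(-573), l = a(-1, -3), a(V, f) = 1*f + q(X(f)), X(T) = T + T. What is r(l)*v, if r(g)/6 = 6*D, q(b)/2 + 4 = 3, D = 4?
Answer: 12720/191 ≈ 66.597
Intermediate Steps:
X(T) = 2*T
q(b) = -2 (q(b) = -8 + 2*3 = -8 + 6 = -2)
a(V, f) = -2 + f (a(V, f) = 1*f - 2 = f - 2 = -2 + f)
l = -5 (l = -2 - 3 = -5)
v = 265/573 (v = -265*(-1/573) = 265/573 ≈ 0.46248)
r(g) = 144 (r(g) = 6*(6*4) = 6*24 = 144)
r(l)*v = 144*(265/573) = 12720/191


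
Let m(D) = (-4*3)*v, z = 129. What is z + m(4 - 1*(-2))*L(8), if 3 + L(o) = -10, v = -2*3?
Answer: -807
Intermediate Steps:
v = -6
L(o) = -13 (L(o) = -3 - 10 = -13)
m(D) = 72 (m(D) = -4*3*(-6) = -12*(-6) = 72)
z + m(4 - 1*(-2))*L(8) = 129 + 72*(-13) = 129 - 936 = -807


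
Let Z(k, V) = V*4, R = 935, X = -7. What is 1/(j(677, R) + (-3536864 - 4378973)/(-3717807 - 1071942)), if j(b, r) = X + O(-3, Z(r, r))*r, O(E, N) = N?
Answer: 4789749/16749247665694 ≈ 2.8597e-7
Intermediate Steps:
Z(k, V) = 4*V
j(b, r) = -7 + 4*r² (j(b, r) = -7 + (4*r)*r = -7 + 4*r²)
1/(j(677, R) + (-3536864 - 4378973)/(-3717807 - 1071942)) = 1/((-7 + 4*935²) + (-3536864 - 4378973)/(-3717807 - 1071942)) = 1/((-7 + 4*874225) - 7915837/(-4789749)) = 1/((-7 + 3496900) - 7915837*(-1/4789749)) = 1/(3496893 + 7915837/4789749) = 1/(16749247665694/4789749) = 4789749/16749247665694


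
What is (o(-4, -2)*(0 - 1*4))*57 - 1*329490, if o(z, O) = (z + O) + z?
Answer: -327210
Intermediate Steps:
o(z, O) = O + 2*z (o(z, O) = (O + z) + z = O + 2*z)
(o(-4, -2)*(0 - 1*4))*57 - 1*329490 = ((-2 + 2*(-4))*(0 - 1*4))*57 - 1*329490 = ((-2 - 8)*(0 - 4))*57 - 329490 = -10*(-4)*57 - 329490 = 40*57 - 329490 = 2280 - 329490 = -327210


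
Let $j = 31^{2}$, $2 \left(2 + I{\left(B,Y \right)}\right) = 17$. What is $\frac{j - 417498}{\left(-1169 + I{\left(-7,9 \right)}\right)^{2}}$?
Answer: $- \frac{1666148}{5405625} \approx -0.30822$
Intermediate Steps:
$I{\left(B,Y \right)} = \frac{13}{2}$ ($I{\left(B,Y \right)} = -2 + \frac{1}{2} \cdot 17 = -2 + \frac{17}{2} = \frac{13}{2}$)
$j = 961$
$\frac{j - 417498}{\left(-1169 + I{\left(-7,9 \right)}\right)^{2}} = \frac{961 - 417498}{\left(-1169 + \frac{13}{2}\right)^{2}} = \frac{961 - 417498}{\left(- \frac{2325}{2}\right)^{2}} = - \frac{416537}{\frac{5405625}{4}} = \left(-416537\right) \frac{4}{5405625} = - \frac{1666148}{5405625}$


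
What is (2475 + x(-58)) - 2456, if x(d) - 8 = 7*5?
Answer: 62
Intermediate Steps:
x(d) = 43 (x(d) = 8 + 7*5 = 8 + 35 = 43)
(2475 + x(-58)) - 2456 = (2475 + 43) - 2456 = 2518 - 2456 = 62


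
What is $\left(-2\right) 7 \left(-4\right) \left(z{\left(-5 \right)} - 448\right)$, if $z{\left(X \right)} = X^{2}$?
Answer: $-23688$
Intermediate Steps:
$\left(-2\right) 7 \left(-4\right) \left(z{\left(-5 \right)} - 448\right) = \left(-2\right) 7 \left(-4\right) \left(\left(-5\right)^{2} - 448\right) = \left(-14\right) \left(-4\right) \left(25 - 448\right) = 56 \left(-423\right) = -23688$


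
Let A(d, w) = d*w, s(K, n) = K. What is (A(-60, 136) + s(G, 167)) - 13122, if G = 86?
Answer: -21196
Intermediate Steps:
(A(-60, 136) + s(G, 167)) - 13122 = (-60*136 + 86) - 13122 = (-8160 + 86) - 13122 = -8074 - 13122 = -21196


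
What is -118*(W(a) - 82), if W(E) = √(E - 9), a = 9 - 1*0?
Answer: 9676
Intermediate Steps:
a = 9 (a = 9 + 0 = 9)
W(E) = √(-9 + E)
-118*(W(a) - 82) = -118*(√(-9 + 9) - 82) = -118*(√0 - 82) = -118*(0 - 82) = -118*(-82) = 9676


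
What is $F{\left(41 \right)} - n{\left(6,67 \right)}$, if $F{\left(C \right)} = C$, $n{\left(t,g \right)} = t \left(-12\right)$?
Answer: $113$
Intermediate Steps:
$n{\left(t,g \right)} = - 12 t$
$F{\left(41 \right)} - n{\left(6,67 \right)} = 41 - \left(-12\right) 6 = 41 - -72 = 41 + 72 = 113$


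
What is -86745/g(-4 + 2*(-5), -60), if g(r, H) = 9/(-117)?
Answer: 1127685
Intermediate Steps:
g(r, H) = -1/13 (g(r, H) = 9*(-1/117) = -1/13)
-86745/g(-4 + 2*(-5), -60) = -86745/(-1/13) = -86745*(-13) = 1127685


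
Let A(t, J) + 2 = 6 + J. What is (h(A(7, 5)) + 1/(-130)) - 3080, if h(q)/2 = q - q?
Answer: -400401/130 ≈ -3080.0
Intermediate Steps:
A(t, J) = 4 + J (A(t, J) = -2 + (6 + J) = 4 + J)
h(q) = 0 (h(q) = 2*(q - q) = 2*0 = 0)
(h(A(7, 5)) + 1/(-130)) - 3080 = (0 + 1/(-130)) - 3080 = (0 - 1/130) - 3080 = -1/130 - 3080 = -400401/130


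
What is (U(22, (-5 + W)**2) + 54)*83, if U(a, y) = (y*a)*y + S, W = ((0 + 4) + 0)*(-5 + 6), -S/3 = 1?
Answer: 6059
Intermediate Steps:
S = -3 (S = -3*1 = -3)
W = 4 (W = (4 + 0)*1 = 4*1 = 4)
U(a, y) = -3 + a*y**2 (U(a, y) = (y*a)*y - 3 = (a*y)*y - 3 = a*y**2 - 3 = -3 + a*y**2)
(U(22, (-5 + W)**2) + 54)*83 = ((-3 + 22*((-5 + 4)**2)**2) + 54)*83 = ((-3 + 22*((-1)**2)**2) + 54)*83 = ((-3 + 22*1**2) + 54)*83 = ((-3 + 22*1) + 54)*83 = ((-3 + 22) + 54)*83 = (19 + 54)*83 = 73*83 = 6059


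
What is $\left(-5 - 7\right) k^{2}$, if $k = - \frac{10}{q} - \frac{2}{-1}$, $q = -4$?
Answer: $-243$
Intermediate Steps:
$k = \frac{9}{2}$ ($k = - \frac{10}{-4} - \frac{2}{-1} = \left(-10\right) \left(- \frac{1}{4}\right) - -2 = \frac{5}{2} + 2 = \frac{9}{2} \approx 4.5$)
$\left(-5 - 7\right) k^{2} = \left(-5 - 7\right) \left(\frac{9}{2}\right)^{2} = \left(-12\right) \frac{81}{4} = -243$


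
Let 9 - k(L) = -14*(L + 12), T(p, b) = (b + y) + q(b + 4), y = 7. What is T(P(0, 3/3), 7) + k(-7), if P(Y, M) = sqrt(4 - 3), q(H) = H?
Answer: 104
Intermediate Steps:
P(Y, M) = 1 (P(Y, M) = sqrt(1) = 1)
T(p, b) = 11 + 2*b (T(p, b) = (b + 7) + (b + 4) = (7 + b) + (4 + b) = 11 + 2*b)
k(L) = 177 + 14*L (k(L) = 9 - (-14)*(L + 12) = 9 - (-14)*(12 + L) = 9 - (-168 - 14*L) = 9 + (168 + 14*L) = 177 + 14*L)
T(P(0, 3/3), 7) + k(-7) = (11 + 2*7) + (177 + 14*(-7)) = (11 + 14) + (177 - 98) = 25 + 79 = 104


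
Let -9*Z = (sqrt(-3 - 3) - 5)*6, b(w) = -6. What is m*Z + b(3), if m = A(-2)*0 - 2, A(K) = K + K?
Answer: -38/3 + 4*I*sqrt(6)/3 ≈ -12.667 + 3.266*I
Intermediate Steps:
A(K) = 2*K
m = -2 (m = (2*(-2))*0 - 2 = -4*0 - 2 = 0 - 2 = -2)
Z = 10/3 - 2*I*sqrt(6)/3 (Z = -(sqrt(-3 - 3) - 5)*6/9 = -(sqrt(-6) - 5)*6/9 = -(I*sqrt(6) - 5)*6/9 = -(-5 + I*sqrt(6))*6/9 = -(-30 + 6*I*sqrt(6))/9 = 10/3 - 2*I*sqrt(6)/3 ≈ 3.3333 - 1.633*I)
m*Z + b(3) = -2*(10/3 - 2*I*sqrt(6)/3) - 6 = (-20/3 + 4*I*sqrt(6)/3) - 6 = -38/3 + 4*I*sqrt(6)/3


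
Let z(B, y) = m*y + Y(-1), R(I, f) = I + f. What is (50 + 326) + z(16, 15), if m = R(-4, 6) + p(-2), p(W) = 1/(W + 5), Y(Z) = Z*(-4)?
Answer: 415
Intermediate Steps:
Y(Z) = -4*Z
p(W) = 1/(5 + W)
m = 7/3 (m = (-4 + 6) + 1/(5 - 2) = 2 + 1/3 = 2 + ⅓ = 7/3 ≈ 2.3333)
z(B, y) = 4 + 7*y/3 (z(B, y) = 7*y/3 - 4*(-1) = 7*y/3 + 4 = 4 + 7*y/3)
(50 + 326) + z(16, 15) = (50 + 326) + (4 + (7/3)*15) = 376 + (4 + 35) = 376 + 39 = 415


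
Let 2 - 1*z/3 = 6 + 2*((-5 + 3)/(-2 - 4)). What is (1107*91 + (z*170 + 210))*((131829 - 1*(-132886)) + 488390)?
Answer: 74231300535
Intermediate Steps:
z = -14 (z = 6 - 3*(6 + 2*((-5 + 3)/(-2 - 4))) = 6 - 3*(6 + 2*(-2/(-6))) = 6 - 3*(6 + 2*(-2*(-⅙))) = 6 - 3*(6 + 2*(⅓)) = 6 - 3*(6 + ⅔) = 6 - 3*20/3 = 6 - 20 = -14)
(1107*91 + (z*170 + 210))*((131829 - 1*(-132886)) + 488390) = (1107*91 + (-14*170 + 210))*((131829 - 1*(-132886)) + 488390) = (100737 + (-2380 + 210))*((131829 + 132886) + 488390) = (100737 - 2170)*(264715 + 488390) = 98567*753105 = 74231300535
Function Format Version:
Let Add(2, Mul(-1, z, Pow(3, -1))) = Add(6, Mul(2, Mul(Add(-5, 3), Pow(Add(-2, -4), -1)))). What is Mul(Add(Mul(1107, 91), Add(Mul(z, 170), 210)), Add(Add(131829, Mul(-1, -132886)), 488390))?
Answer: 74231300535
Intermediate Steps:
z = -14 (z = Add(6, Mul(-3, Add(6, Mul(2, Mul(Add(-5, 3), Pow(Add(-2, -4), -1)))))) = Add(6, Mul(-3, Add(6, Mul(2, Mul(-2, Pow(-6, -1)))))) = Add(6, Mul(-3, Add(6, Mul(2, Mul(-2, Rational(-1, 6)))))) = Add(6, Mul(-3, Add(6, Mul(2, Rational(1, 3))))) = Add(6, Mul(-3, Add(6, Rational(2, 3)))) = Add(6, Mul(-3, Rational(20, 3))) = Add(6, -20) = -14)
Mul(Add(Mul(1107, 91), Add(Mul(z, 170), 210)), Add(Add(131829, Mul(-1, -132886)), 488390)) = Mul(Add(Mul(1107, 91), Add(Mul(-14, 170), 210)), Add(Add(131829, Mul(-1, -132886)), 488390)) = Mul(Add(100737, Add(-2380, 210)), Add(Add(131829, 132886), 488390)) = Mul(Add(100737, -2170), Add(264715, 488390)) = Mul(98567, 753105) = 74231300535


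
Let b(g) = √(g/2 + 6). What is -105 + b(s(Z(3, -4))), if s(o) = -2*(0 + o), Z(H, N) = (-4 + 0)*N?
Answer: -105 + I*√10 ≈ -105.0 + 3.1623*I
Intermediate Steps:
Z(H, N) = -4*N
s(o) = -2*o
b(g) = √(6 + g/2) (b(g) = √(g*(½) + 6) = √(g/2 + 6) = √(6 + g/2))
-105 + b(s(Z(3, -4))) = -105 + √(24 + 2*(-(-8)*(-4)))/2 = -105 + √(24 + 2*(-2*16))/2 = -105 + √(24 + 2*(-32))/2 = -105 + √(24 - 64)/2 = -105 + √(-40)/2 = -105 + (2*I*√10)/2 = -105 + I*√10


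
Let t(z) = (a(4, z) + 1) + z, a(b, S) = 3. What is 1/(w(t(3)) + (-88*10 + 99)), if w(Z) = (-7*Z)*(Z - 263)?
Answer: 1/11763 ≈ 8.5012e-5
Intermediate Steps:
t(z) = 4 + z (t(z) = (3 + 1) + z = 4 + z)
w(Z) = -7*Z*(-263 + Z) (w(Z) = (-7*Z)*(-263 + Z) = -7*Z*(-263 + Z))
1/(w(t(3)) + (-88*10 + 99)) = 1/(7*(4 + 3)*(263 - (4 + 3)) + (-88*10 + 99)) = 1/(7*7*(263 - 1*7) + (-880 + 99)) = 1/(7*7*(263 - 7) - 781) = 1/(7*7*256 - 781) = 1/(12544 - 781) = 1/11763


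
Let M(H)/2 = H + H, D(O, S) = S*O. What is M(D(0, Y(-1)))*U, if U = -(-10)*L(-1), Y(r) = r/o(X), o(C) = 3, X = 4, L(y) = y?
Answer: 0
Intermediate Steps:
Y(r) = r/3
D(O, S) = O*S
U = -10 (U = -(-10)*(-1) = -1*10 = -10)
M(H) = 4*H (M(H) = 2*(H + H) = 2*(2*H) = 4*H)
M(D(0, Y(-1)))*U = (4*(0*((⅓)*(-1))))*(-10) = (4*(0*(-⅓)))*(-10) = (4*0)*(-10) = 0*(-10) = 0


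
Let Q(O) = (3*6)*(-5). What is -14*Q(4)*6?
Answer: 7560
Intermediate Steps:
Q(O) = -90 (Q(O) = 18*(-5) = -90)
-14*Q(4)*6 = -14*(-90)*6 = 1260*6 = 7560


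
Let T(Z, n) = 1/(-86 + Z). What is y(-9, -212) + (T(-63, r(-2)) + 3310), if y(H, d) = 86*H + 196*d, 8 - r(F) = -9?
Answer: -5813385/149 ≈ -39016.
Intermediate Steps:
r(F) = 17 (r(F) = 8 - 1*(-9) = 8 + 9 = 17)
y(-9, -212) + (T(-63, r(-2)) + 3310) = (86*(-9) + 196*(-212)) + (1/(-86 - 63) + 3310) = (-774 - 41552) + (1/(-149) + 3310) = -42326 + (-1/149 + 3310) = -42326 + 493189/149 = -5813385/149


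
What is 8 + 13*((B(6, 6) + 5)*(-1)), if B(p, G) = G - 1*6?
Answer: -57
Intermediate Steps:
B(p, G) = -6 + G (B(p, G) = G - 6 = -6 + G)
8 + 13*((B(6, 6) + 5)*(-1)) = 8 + 13*(((-6 + 6) + 5)*(-1)) = 8 + 13*((0 + 5)*(-1)) = 8 + 13*(5*(-1)) = 8 + 13*(-5) = 8 - 65 = -57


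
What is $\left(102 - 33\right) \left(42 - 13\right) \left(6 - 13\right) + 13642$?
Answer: $-365$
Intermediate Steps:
$\left(102 - 33\right) \left(42 - 13\right) \left(6 - 13\right) + 13642 = 69 \cdot 29 \left(-7\right) + 13642 = 69 \left(-203\right) + 13642 = -14007 + 13642 = -365$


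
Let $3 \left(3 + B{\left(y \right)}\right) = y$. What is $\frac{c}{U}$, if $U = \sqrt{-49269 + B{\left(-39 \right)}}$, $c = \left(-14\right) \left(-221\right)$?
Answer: $- \frac{3094 i \sqrt{49285}}{49285} \approx - 13.937 i$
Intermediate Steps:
$B{\left(y \right)} = -3 + \frac{y}{3}$
$c = 3094$
$U = i \sqrt{49285}$ ($U = \sqrt{-49269 + \left(-3 + \frac{1}{3} \left(-39\right)\right)} = \sqrt{-49269 - 16} = \sqrt{-49285} = i \sqrt{49285} \approx 222.0 i$)
$\frac{c}{U} = \frac{3094}{i \sqrt{49285}} = 3094 \left(- \frac{i \sqrt{49285}}{49285}\right) = - \frac{3094 i \sqrt{49285}}{49285}$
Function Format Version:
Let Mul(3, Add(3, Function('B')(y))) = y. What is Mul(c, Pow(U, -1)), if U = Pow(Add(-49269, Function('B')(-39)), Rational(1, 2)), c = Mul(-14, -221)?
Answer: Mul(Rational(-3094, 49285), I, Pow(49285, Rational(1, 2))) ≈ Mul(-13.937, I)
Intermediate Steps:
Function('B')(y) = Add(-3, Mul(Rational(1, 3), y))
c = 3094
U = Mul(I, Pow(49285, Rational(1, 2))) (U = Pow(Add(-49269, Add(-3, Mul(Rational(1, 3), -39))), Rational(1, 2)) = Pow(Add(-49269, Add(-3, -13)), Rational(1, 2)) = Pow(Add(-49269, -16), Rational(1, 2)) = Pow(-49285, Rational(1, 2)) = Mul(I, Pow(49285, Rational(1, 2))) ≈ Mul(222.00, I))
Mul(c, Pow(U, -1)) = Mul(3094, Pow(Mul(I, Pow(49285, Rational(1, 2))), -1)) = Mul(3094, Mul(Rational(-1, 49285), I, Pow(49285, Rational(1, 2)))) = Mul(Rational(-3094, 49285), I, Pow(49285, Rational(1, 2)))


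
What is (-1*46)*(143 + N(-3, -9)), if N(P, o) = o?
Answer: -6164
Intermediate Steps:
(-1*46)*(143 + N(-3, -9)) = (-1*46)*(143 - 9) = -46*134 = -6164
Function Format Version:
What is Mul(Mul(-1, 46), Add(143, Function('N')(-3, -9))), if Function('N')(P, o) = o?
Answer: -6164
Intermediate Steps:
Mul(Mul(-1, 46), Add(143, Function('N')(-3, -9))) = Mul(Mul(-1, 46), Add(143, -9)) = Mul(-46, 134) = -6164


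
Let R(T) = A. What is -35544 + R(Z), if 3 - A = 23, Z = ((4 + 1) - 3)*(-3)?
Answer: -35564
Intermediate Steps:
Z = -6 (Z = (5 - 3)*(-3) = 2*(-3) = -6)
A = -20 (A = 3 - 1*23 = 3 - 23 = -20)
R(T) = -20
-35544 + R(Z) = -35544 - 20 = -35564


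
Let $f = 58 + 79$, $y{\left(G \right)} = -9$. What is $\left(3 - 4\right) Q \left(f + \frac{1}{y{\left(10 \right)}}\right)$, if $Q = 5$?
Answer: $- \frac{6160}{9} \approx -684.44$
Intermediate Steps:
$f = 137$
$\left(3 - 4\right) Q \left(f + \frac{1}{y{\left(10 \right)}}\right) = \left(3 - 4\right) 5 \left(137 + \frac{1}{-9}\right) = \left(-1\right) 5 \left(137 - \frac{1}{9}\right) = \left(-5\right) \frac{1232}{9} = - \frac{6160}{9}$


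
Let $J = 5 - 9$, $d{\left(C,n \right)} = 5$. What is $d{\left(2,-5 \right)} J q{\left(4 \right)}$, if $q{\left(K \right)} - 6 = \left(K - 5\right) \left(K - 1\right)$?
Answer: $-60$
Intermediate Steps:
$q{\left(K \right)} = 6 + \left(-1 + K\right) \left(-5 + K\right)$ ($q{\left(K \right)} = 6 + \left(K - 5\right) \left(K - 1\right) = 6 + \left(-5 + K\right) \left(-1 + K\right) = 6 + \left(-1 + K\right) \left(-5 + K\right)$)
$J = -4$
$d{\left(2,-5 \right)} J q{\left(4 \right)} = 5 \left(-4\right) \left(11 + 4^{2} - 24\right) = - 20 \left(11 + 16 - 24\right) = \left(-20\right) 3 = -60$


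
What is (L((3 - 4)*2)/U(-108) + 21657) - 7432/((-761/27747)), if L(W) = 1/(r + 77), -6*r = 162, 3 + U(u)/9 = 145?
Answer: 14230317916661/48627900 ≈ 2.9264e+5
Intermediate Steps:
U(u) = 1278 (U(u) = -27 + 9*145 = -27 + 1305 = 1278)
r = -27 (r = -⅙*162 = -27)
L(W) = 1/50 (L(W) = 1/(-27 + 77) = 1/50)
(L((3 - 4)*2)/U(-108) + 21657) - 7432/((-761/27747)) = ((1/50)/1278 + 21657) - 7432/((-761/27747)) = ((1/50)*(1/1278) + 21657) - 7432/((-761*1/27747)) = (1/63900 + 21657) - 7432/(-761/27747) = 1383882301/63900 - 7432*(-27747/761) = 1383882301/63900 + 206215704/761 = 14230317916661/48627900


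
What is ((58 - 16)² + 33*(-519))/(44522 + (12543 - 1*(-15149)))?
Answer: -15363/72214 ≈ -0.21274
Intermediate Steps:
((58 - 16)² + 33*(-519))/(44522 + (12543 - 1*(-15149))) = (42² - 17127)/(44522 + (12543 + 15149)) = (1764 - 17127)/(44522 + 27692) = -15363/72214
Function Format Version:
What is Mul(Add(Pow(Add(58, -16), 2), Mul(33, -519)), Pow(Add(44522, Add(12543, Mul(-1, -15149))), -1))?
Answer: Rational(-15363, 72214) ≈ -0.21274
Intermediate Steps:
Mul(Add(Pow(Add(58, -16), 2), Mul(33, -519)), Pow(Add(44522, Add(12543, Mul(-1, -15149))), -1)) = Mul(Add(Pow(42, 2), -17127), Pow(Add(44522, Add(12543, 15149)), -1)) = Mul(Add(1764, -17127), Pow(Add(44522, 27692), -1)) = Mul(-15363, Pow(72214, -1)) = Mul(-15363, Rational(1, 72214)) = Rational(-15363, 72214)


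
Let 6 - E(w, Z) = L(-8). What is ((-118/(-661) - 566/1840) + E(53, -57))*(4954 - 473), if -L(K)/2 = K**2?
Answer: 364796314537/608120 ≈ 5.9988e+5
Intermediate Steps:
L(K) = -2*K**2
E(w, Z) = 134 (E(w, Z) = 6 - (-2)*(-8)**2 = 6 - (-2)*64 = 6 - 1*(-128) = 6 + 128 = 134)
((-118/(-661) - 566/1840) + E(53, -57))*(4954 - 473) = ((-118/(-661) - 566/1840) + 134)*(4954 - 473) = ((-118*(-1/661) - 566*1/1840) + 134)*4481 = ((118/661 - 283/920) + 134)*4481 = (-78503/608120 + 134)*4481 = (81409577/608120)*4481 = 364796314537/608120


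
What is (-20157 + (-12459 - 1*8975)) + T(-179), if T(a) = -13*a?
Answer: -39264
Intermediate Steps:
(-20157 + (-12459 - 1*8975)) + T(-179) = (-20157 + (-12459 - 1*8975)) - 13*(-179) = (-20157 + (-12459 - 8975)) + 2327 = (-20157 - 21434) + 2327 = -41591 + 2327 = -39264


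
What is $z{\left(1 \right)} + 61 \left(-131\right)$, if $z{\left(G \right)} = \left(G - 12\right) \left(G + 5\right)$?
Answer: $-8057$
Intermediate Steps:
$z{\left(G \right)} = \left(-12 + G\right) \left(5 + G\right)$
$z{\left(1 \right)} + 61 \left(-131\right) = \left(-60 + 1^{2} - 7\right) + 61 \left(-131\right) = \left(-60 + 1 - 7\right) - 7991 = -66 - 7991 = -8057$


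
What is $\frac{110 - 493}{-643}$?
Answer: $\frac{383}{643} \approx 0.59564$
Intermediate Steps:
$\frac{110 - 493}{-643} = \left(110 - 493\right) \left(- \frac{1}{643}\right) = \left(-383\right) \left(- \frac{1}{643}\right) = \frac{383}{643}$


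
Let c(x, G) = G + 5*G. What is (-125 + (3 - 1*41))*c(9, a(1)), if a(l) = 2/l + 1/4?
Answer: -4401/2 ≈ -2200.5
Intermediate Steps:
a(l) = ¼ + 2/l (a(l) = 2/l + 1*(¼) = 2/l + ¼ = ¼ + 2/l)
c(x, G) = 6*G
(-125 + (3 - 1*41))*c(9, a(1)) = (-125 + (3 - 1*41))*(6*((¼)*(8 + 1)/1)) = (-125 + (3 - 41))*(6*((¼)*1*9)) = (-125 - 38)*(6*(9/4)) = -163*27/2 = -4401/2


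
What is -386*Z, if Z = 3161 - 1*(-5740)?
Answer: -3435786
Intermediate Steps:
Z = 8901 (Z = 3161 + 5740 = 8901)
-386*Z = -386*8901 = -3435786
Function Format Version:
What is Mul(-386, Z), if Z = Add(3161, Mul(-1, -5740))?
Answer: -3435786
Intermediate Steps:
Z = 8901 (Z = Add(3161, 5740) = 8901)
Mul(-386, Z) = Mul(-386, 8901) = -3435786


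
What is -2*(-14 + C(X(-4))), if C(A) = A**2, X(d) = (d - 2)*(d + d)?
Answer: -4580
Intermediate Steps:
X(d) = 2*d*(-2 + d) (X(d) = (-2 + d)*(2*d) = 2*d*(-2 + d))
-2*(-14 + C(X(-4))) = -2*(-14 + (2*(-4)*(-2 - 4))**2) = -2*(-14 + (2*(-4)*(-6))**2) = -2*(-14 + 48**2) = -2*(-14 + 2304) = -2*2290 = -4580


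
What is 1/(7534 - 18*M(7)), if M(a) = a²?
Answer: 1/6652 ≈ 0.00015033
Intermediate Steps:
1/(7534 - 18*M(7)) = 1/(7534 - 18*7²) = 1/(7534 - 18*49) = 1/(7534 - 882) = 1/6652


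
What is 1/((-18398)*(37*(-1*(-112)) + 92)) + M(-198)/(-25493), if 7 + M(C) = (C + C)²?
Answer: -12220741341245/1986769626504 ≈ -6.1511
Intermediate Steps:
M(C) = -7 + 4*C² (M(C) = -7 + (C + C)² = -7 + (2*C)² = -7 + 4*C²)
1/((-18398)*(37*(-1*(-112)) + 92)) + M(-198)/(-25493) = 1/((-18398)*(37*(-1*(-112)) + 92)) + (-7 + 4*(-198)²)/(-25493) = -1/(18398*(37*112 + 92)) + (-7 + 4*39204)*(-1/25493) = -1/(18398*(4144 + 92)) + (-7 + 156816)*(-1/25493) = -1/18398/4236 + 156809*(-1/25493) = -1/18398*1/4236 - 156809/25493 = -1/77933928 - 156809/25493 = -12220741341245/1986769626504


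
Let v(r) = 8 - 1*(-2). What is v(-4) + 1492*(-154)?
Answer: -229758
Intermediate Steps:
v(r) = 10 (v(r) = 8 + 2 = 10)
v(-4) + 1492*(-154) = 10 + 1492*(-154) = 10 - 229768 = -229758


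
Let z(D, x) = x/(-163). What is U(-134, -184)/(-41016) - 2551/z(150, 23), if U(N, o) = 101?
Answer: 17054983685/943368 ≈ 18079.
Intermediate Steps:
z(D, x) = -x/163 (z(D, x) = x*(-1/163) = -x/163)
U(-134, -184)/(-41016) - 2551/z(150, 23) = 101/(-41016) - 2551/((-1/163*23)) = 101*(-1/41016) - 2551/(-23/163) = -101/41016 - 2551*(-163/23) = -101/41016 + 415813/23 = 17054983685/943368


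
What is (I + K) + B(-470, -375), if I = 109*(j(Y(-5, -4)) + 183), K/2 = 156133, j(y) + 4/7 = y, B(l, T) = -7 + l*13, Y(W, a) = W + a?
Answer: 2275369/7 ≈ 3.2505e+5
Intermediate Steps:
B(l, T) = -7 + 13*l
j(y) = -4/7 + y
K = 312266 (K = 2*156133 = 312266)
I = 132326/7 (I = 109*((-4/7 + (-5 - 4)) + 183) = 109*((-4/7 - 9) + 183) = 109*(-67/7 + 183) = 109*(1214/7) = 132326/7 ≈ 18904.)
(I + K) + B(-470, -375) = (132326/7 + 312266) + (-7 + 13*(-470)) = 2318188/7 + (-7 - 6110) = 2318188/7 - 6117 = 2275369/7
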